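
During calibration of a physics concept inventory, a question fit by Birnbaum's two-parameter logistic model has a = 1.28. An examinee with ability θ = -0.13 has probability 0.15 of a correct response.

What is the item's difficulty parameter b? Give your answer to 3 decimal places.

1.225

P(θ) = 1 / (1 + exp(−a(θ − b)))
logit(0.15) = ln(0.15/0.85) = -1.7346
b = θ − logit/(a) = -0.13 − (-1.7346)/1.2800 = 1.2252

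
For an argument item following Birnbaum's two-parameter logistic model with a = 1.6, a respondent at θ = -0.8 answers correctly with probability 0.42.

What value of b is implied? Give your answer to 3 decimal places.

-0.598

P(θ) = 1 / (1 + exp(−a(θ − b)))
logit(0.42) = ln(0.42/0.58) = -0.3228
b = θ − logit/(a) = -0.8 − (-0.3228)/1.6000 = -0.5983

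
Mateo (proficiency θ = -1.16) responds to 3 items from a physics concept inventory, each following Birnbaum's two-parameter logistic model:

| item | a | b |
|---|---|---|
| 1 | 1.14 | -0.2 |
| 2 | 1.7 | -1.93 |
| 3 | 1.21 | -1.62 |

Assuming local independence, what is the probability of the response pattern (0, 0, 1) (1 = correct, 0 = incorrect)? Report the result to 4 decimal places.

P(θ) = 1 / (1 + exp(−a(θ − b)))
P_1 = 1/(1+e^{1.0944}) = 0.2508
P_2 = 1/(1+e^{-1.3090}) = 0.7873
P_3 = 1/(1+e^{-0.5566}) = 0.6357
L = (1−P_1) × (1−P_2) × P_3 = 0.7492 × 0.2127 × 0.6357 = 0.10128

0.1013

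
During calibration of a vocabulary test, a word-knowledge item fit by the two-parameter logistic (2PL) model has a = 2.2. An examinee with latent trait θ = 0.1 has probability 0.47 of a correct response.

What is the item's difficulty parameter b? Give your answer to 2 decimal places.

0.15

P(θ) = 1 / (1 + exp(−a(θ − b)))
logit(0.47) = ln(0.47/0.53) = -0.1201
b = θ − logit/(a) = 0.1 − (-0.1201)/2.2000 = 0.1546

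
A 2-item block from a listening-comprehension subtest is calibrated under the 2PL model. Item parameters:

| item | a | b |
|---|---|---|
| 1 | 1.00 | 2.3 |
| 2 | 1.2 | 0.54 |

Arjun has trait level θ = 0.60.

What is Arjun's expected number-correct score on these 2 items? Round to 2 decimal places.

P(θ) = 1 / (1 + exp(−a(θ − b)))
P_1 = 1/(1+e^{1.7000}) = 0.1545
P_2 = 1/(1+e^{-0.0720}) = 0.5180
E[score] = 0.1545 + 0.5180 = 0.6725

0.67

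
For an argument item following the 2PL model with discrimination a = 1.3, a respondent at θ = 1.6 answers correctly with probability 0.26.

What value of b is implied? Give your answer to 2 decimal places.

2.40

P(θ) = 1 / (1 + exp(−a(θ − b)))
logit(0.26) = ln(0.26/0.74) = -1.0460
b = θ − logit/(a) = 1.6 − (-1.0460)/1.3000 = 2.4046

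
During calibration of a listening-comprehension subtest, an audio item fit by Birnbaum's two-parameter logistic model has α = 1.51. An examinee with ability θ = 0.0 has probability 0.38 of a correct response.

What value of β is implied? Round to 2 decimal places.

P(θ) = 1 / (1 + exp(−α(θ − β)))
logit(0.38) = ln(0.38/0.62) = -0.4895
β = θ − logit/(α) = 0.0 − (-0.4895)/1.5100 = 0.3242

0.32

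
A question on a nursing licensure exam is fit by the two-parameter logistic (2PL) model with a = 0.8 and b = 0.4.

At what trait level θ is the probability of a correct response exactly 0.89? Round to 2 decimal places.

P(θ) = 1 / (1 + exp(−a(θ − b)))
logit = ln(0.8900/0.1100) = 2.0907
θ = b + logit/(a) = 0.4 + 2.0907/0.8000 = 3.0134

3.01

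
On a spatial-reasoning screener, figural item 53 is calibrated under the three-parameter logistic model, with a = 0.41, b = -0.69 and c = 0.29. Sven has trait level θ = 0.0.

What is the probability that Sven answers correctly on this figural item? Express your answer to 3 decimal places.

P(θ) = c + (1 − c) · 1 / (1 + exp(−a(θ − b)))
Exponent: 0.41 × (0.0 − (-0.69)) = 0.2829
1/(1 + e^{-0.2829}) = 0.5703
P = 0.29 + 0.71 × 0.5703 = 0.6949

0.695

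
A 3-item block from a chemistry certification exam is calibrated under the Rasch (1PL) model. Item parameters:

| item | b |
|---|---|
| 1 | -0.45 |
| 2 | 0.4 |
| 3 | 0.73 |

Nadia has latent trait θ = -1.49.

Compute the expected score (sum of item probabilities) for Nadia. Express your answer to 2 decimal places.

0.49

P(θ) = 1 / (1 + exp(−(θ − b)))
P_1 = 1/(1+e^{1.0400}) = 0.2611
P_2 = 1/(1+e^{1.8900}) = 0.1312
P_3 = 1/(1+e^{2.2200}) = 0.0980
E[score] = 0.2611 + 0.1312 + 0.0980 = 0.4904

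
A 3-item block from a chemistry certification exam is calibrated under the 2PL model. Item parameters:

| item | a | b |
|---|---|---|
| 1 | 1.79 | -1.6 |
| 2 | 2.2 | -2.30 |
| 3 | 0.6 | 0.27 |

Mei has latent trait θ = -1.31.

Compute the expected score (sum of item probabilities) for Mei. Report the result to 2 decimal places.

P(θ) = 1 / (1 + exp(−a(θ − b)))
P_1 = 1/(1+e^{-0.5191}) = 0.6269
P_2 = 1/(1+e^{-2.1780}) = 0.8983
P_3 = 1/(1+e^{0.9480}) = 0.2793
E[score] = 0.6269 + 0.8983 + 0.2793 = 1.8045

1.80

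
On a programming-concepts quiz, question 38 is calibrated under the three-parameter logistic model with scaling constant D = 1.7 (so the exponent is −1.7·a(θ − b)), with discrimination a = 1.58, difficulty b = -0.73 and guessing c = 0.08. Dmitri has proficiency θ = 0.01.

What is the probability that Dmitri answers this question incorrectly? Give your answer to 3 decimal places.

P(θ) = c + (1 − c) · 1 / (1 + exp(−D·a(θ − b)))
Exponent: 1.7 × 1.58 × (0.01 − (-0.73)) = 1.9876
1/(1 + e^{-1.9876}) = 0.8795
P = 0.08 + 0.92 × 0.8795 = 0.8891
P(incorrect) = 1 − 0.8891 = 0.1109

0.111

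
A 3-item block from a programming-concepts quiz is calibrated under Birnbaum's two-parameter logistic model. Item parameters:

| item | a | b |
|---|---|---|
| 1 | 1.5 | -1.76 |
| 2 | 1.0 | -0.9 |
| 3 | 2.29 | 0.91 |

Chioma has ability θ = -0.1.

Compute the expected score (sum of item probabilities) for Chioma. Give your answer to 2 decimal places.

P(θ) = 1 / (1 + exp(−a(θ − b)))
P_1 = 1/(1+e^{-2.4900}) = 0.9234
P_2 = 1/(1+e^{-0.8000}) = 0.6900
P_3 = 1/(1+e^{2.3129}) = 0.0901
E[score] = 0.9234 + 0.6900 + 0.0901 = 1.7035

1.70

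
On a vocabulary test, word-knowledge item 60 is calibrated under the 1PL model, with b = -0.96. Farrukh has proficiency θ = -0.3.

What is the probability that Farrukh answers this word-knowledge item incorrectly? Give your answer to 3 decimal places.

P(θ) = 1 / (1 + exp(−(θ − b)))
Exponent: (-0.3 − (-0.96)) = 0.6600
1/(1 + e^{-0.6600}) = 0.6593
P = 0.6593
P(incorrect) = 1 − 0.6593 = 0.3407

0.341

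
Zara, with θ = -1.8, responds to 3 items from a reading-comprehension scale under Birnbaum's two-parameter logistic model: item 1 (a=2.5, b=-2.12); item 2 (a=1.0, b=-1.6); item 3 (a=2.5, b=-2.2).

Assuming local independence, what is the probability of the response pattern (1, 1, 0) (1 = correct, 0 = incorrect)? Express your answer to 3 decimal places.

P(θ) = 1 / (1 + exp(−a(θ − b)))
P_1 = 1/(1+e^{-0.8000}) = 0.6900
P_2 = 1/(1+e^{0.2000}) = 0.4502
P_3 = 1/(1+e^{-1.0000}) = 0.7311
L = P_1 × P_2 × (1−P_3) = 0.6900 × 0.4502 × 0.2689 = 0.08353

0.084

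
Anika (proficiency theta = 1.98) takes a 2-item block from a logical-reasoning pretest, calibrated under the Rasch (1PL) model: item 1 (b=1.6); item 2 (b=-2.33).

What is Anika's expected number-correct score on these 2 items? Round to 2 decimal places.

P(theta) = 1 / (1 + exp(−(theta − b)))
P_1 = 1/(1+e^{-0.3800}) = 0.5939
P_2 = 1/(1+e^{-4.3100}) = 0.9867
E[score] = 0.5939 + 0.9867 = 1.5806

1.58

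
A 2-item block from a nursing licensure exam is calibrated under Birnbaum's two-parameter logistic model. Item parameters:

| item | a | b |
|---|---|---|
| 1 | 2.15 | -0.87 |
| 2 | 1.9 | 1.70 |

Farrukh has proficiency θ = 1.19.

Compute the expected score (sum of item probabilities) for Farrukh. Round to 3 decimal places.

1.263

P(θ) = 1 / (1 + exp(−a(θ − b)))
P_1 = 1/(1+e^{-4.4290}) = 0.9882
P_2 = 1/(1+e^{0.9690}) = 0.2751
E[score] = 0.9882 + 0.2751 = 1.2633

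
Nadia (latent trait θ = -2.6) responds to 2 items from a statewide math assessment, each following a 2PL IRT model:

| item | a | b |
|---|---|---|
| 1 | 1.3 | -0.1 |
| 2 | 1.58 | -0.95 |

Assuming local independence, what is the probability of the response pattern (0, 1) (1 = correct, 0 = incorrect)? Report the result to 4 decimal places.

P(θ) = 1 / (1 + exp(−a(θ − b)))
P_1 = 1/(1+e^{3.2500}) = 0.0373
P_2 = 1/(1+e^{2.6070}) = 0.0687
L = (1−P_1) × P_2 = 0.9627 × 0.0687 = 0.06613

0.0661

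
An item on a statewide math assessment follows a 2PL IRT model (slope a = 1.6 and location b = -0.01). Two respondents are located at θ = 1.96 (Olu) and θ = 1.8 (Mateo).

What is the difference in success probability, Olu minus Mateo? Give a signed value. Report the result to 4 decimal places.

P(θ) = 1 / (1 + exp(−a(θ − b)))
P(Olu) = 0.9590  [exponent 3.1520]
P(Mateo) = 0.9476  [exponent 2.8960]
Difference = 0.9590 − 0.9476 = 0.0113

0.0113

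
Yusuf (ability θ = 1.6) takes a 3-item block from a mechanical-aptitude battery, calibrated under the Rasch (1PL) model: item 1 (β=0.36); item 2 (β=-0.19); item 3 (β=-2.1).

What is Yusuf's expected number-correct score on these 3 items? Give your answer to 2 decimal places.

2.61

P(θ) = 1 / (1 + exp(−(θ − β)))
P_1 = 1/(1+e^{-1.2400}) = 0.7756
P_2 = 1/(1+e^{-1.7900}) = 0.8569
P_3 = 1/(1+e^{-3.7000}) = 0.9759
E[score] = 0.7756 + 0.8569 + 0.9759 = 2.6084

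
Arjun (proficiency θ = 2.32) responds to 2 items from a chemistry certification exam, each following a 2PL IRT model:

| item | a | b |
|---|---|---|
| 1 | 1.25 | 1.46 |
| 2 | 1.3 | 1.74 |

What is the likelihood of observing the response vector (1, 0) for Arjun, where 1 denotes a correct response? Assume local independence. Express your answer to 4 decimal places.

0.2385

P(θ) = 1 / (1 + exp(−a(θ − b)))
P_1 = 1/(1+e^{-1.0750}) = 0.7455
P_2 = 1/(1+e^{-0.7540}) = 0.6800
L = P_1 × (1−P_2) = 0.7455 × 0.3200 = 0.23854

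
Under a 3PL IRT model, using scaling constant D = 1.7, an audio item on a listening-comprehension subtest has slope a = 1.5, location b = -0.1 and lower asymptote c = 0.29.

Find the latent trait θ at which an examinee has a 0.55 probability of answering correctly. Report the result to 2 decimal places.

P(θ) = c + (1 − c) · 1 / (1 + exp(−D·a(θ − b)))
Remove guessing floor: (0.55 − 0.29)/(1 − 0.29) = 0.3662
logit = ln(0.3662/0.6338) = -0.5486
θ = b + logit/(1.7·a) = -0.1 + (-0.5486)/2.5500 = -0.3151

-0.32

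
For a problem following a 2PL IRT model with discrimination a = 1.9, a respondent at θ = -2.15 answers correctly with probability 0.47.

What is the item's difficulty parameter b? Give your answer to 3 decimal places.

P(θ) = 1 / (1 + exp(−a(θ − b)))
logit(0.47) = ln(0.47/0.53) = -0.1201
b = θ − logit/(a) = -2.15 − (-0.1201)/1.9000 = -2.0868

-2.087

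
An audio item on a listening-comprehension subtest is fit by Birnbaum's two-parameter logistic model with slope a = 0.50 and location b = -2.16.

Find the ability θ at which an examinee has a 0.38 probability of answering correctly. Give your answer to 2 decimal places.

P(θ) = 1 / (1 + exp(−a(θ − b)))
logit = ln(0.3800/0.6200) = -0.4895
θ = b + logit/(a) = -2.16 + (-0.4895)/0.5000 = -3.1391

-3.14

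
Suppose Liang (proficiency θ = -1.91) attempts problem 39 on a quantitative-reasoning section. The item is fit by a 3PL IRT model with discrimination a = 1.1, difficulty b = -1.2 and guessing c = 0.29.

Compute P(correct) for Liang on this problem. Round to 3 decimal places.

0.513

P(θ) = c + (1 − c) · 1 / (1 + exp(−a(θ − b)))
Exponent: 1.1 × (-1.91 − (-1.2)) = -0.7810
1/(1 + e^{0.7810}) = 0.3141
P = 0.29 + 0.71 × 0.3141 = 0.5130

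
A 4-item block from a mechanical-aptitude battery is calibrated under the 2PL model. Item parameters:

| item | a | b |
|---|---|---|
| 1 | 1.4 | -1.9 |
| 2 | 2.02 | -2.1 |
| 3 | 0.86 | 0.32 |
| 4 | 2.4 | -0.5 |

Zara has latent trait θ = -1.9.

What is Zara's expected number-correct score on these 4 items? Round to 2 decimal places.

P(θ) = 1 / (1 + exp(−a(θ − b)))
P_1 = 1/(1+e^{0.0000}) = 0.5000
P_2 = 1/(1+e^{-0.4040}) = 0.5996
P_3 = 1/(1+e^{1.9092}) = 0.1291
P_4 = 1/(1+e^{3.3600}) = 0.0336
E[score] = 0.5000 + 0.5996 + 0.1291 + 0.0336 = 1.2623

1.26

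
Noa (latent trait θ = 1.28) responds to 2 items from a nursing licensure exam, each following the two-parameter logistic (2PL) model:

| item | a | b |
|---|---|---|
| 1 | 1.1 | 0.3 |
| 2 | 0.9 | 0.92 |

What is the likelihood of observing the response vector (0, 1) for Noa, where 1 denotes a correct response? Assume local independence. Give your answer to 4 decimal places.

P(θ) = 1 / (1 + exp(−a(θ − b)))
P_1 = 1/(1+e^{-1.0780}) = 0.7461
P_2 = 1/(1+e^{-0.3240}) = 0.5803
L = (1−P_1) × P_2 = 0.2539 × 0.5803 = 0.14733

0.1473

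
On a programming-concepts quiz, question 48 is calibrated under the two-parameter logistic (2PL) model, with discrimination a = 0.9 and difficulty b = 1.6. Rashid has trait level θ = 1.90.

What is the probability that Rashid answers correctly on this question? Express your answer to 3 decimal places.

0.567

P(θ) = 1 / (1 + exp(−a(θ − b)))
Exponent: 0.9 × (1.90 − 1.6) = 0.2700
1/(1 + e^{-0.2700}) = 0.5671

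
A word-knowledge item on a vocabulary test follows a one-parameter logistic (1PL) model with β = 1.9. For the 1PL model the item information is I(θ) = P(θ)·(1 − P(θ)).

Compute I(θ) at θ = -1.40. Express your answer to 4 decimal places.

0.0343

P = 1/(1+e^{3.3000}) = 0.0356
P(1−P) = 0.0356 × 0.9644 = 0.0343
I = P(1−P) = 0.03431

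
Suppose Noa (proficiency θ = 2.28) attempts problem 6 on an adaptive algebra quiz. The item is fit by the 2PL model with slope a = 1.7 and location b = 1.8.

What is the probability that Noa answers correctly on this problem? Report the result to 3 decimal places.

0.693

P(θ) = 1 / (1 + exp(−a(θ − b)))
Exponent: 1.7 × (2.28 − 1.8) = 0.8160
1/(1 + e^{-0.8160}) = 0.6934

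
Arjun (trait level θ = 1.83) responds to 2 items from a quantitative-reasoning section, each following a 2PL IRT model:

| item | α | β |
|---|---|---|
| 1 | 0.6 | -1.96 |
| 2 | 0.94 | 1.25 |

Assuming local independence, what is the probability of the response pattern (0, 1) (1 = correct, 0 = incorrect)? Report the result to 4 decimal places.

0.0591

P(θ) = 1 / (1 + exp(−α(θ − β)))
P_1 = 1/(1+e^{-2.2740}) = 0.9067
P_2 = 1/(1+e^{-0.5452}) = 0.6330
L = (1−P_1) × P_2 = 0.0933 × 0.6330 = 0.05906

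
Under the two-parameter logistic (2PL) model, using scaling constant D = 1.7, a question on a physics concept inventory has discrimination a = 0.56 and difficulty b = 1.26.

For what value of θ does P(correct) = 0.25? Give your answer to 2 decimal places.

P(θ) = 1 / (1 + exp(−D·a(θ − b)))
logit = ln(0.2500/0.7500) = -1.0986
θ = b + logit/(1.7·a) = 1.26 + (-1.0986)/0.9520 = 0.1060

0.11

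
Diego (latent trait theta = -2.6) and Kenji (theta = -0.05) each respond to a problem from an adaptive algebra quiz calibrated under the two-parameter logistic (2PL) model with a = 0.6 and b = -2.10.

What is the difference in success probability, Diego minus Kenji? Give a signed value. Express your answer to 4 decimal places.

P(theta) = 1 / (1 + exp(−a(theta − b)))
P(Diego) = 0.4256  [exponent -0.3000]
P(Kenji) = 0.7738  [exponent 1.2300]
Difference = 0.4256 − 0.7738 = -0.3483

-0.3483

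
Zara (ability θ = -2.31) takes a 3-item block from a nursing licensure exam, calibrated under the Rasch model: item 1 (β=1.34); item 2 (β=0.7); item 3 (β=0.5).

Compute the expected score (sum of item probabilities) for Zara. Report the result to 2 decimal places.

P(θ) = 1 / (1 + exp(−(θ − β)))
P_1 = 1/(1+e^{3.6500}) = 0.0253
P_2 = 1/(1+e^{3.0100}) = 0.0470
P_3 = 1/(1+e^{2.8100}) = 0.0568
E[score] = 0.0253 + 0.0470 + 0.0568 = 0.1291

0.13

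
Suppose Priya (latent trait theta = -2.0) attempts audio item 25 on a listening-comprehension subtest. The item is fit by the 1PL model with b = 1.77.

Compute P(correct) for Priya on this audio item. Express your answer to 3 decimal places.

P(theta) = 1 / (1 + exp(−(theta − b)))
Exponent: (-2.0 − 1.77) = -3.7700
1/(1 + e^{3.7700}) = 0.0225
P = 0.0225

0.023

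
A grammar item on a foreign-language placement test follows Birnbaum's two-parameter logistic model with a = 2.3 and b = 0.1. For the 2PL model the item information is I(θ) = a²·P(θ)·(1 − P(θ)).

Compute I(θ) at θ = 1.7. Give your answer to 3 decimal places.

0.127

P = 1/(1+e^{-3.6800}) = 0.9754
P(1−P) = 0.9754 × 0.0246 = 0.0240
I = a² × P(1−P) = 2.3² × 0.0240 = 0.12694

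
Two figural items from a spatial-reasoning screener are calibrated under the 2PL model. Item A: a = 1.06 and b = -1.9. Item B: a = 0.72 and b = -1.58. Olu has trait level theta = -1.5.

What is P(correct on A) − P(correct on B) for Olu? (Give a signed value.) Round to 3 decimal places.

0.090

P(theta) = 1 / (1 + exp(−a(theta − b)))
P_A = 0.6044
P_B = 0.5144
P_A − P_B = 0.0900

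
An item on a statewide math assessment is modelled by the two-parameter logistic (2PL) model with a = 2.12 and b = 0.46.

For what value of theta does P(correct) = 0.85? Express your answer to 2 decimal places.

P(theta) = 1 / (1 + exp(−a(theta − b)))
logit = ln(0.8500/0.1500) = 1.7346
theta = b + logit/(a) = 0.46 + 1.7346/2.1200 = 1.2782

1.28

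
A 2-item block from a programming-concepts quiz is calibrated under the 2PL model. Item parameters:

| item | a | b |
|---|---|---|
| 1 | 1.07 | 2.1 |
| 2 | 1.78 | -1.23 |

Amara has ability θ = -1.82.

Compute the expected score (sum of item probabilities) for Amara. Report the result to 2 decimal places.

P(θ) = 1 / (1 + exp(−a(θ − b)))
P_1 = 1/(1+e^{4.1944}) = 0.0149
P_2 = 1/(1+e^{1.0502}) = 0.2592
E[score] = 0.0149 + 0.2592 = 0.2740

0.27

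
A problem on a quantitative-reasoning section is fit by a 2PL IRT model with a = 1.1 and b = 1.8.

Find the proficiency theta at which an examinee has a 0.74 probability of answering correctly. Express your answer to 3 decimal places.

P(theta) = 1 / (1 + exp(−a(theta − b)))
logit = ln(0.7400/0.2600) = 1.0460
theta = b + logit/(a) = 1.8 + 1.0460/1.1000 = 2.7509

2.751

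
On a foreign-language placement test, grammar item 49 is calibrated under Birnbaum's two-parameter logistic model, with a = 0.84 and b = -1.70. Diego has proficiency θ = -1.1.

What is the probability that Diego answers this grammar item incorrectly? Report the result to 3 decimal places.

P(θ) = 1 / (1 + exp(−a(θ − b)))
Exponent: 0.84 × (-1.1 − (-1.70)) = 0.5040
1/(1 + e^{-0.5040}) = 0.6234
P(incorrect) = 1 − 0.6234 = 0.3766

0.377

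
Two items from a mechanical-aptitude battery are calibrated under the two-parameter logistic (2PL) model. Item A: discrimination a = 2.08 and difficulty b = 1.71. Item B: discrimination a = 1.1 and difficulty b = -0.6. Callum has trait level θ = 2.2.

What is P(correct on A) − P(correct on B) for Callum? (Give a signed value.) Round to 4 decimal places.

-0.2212

P(θ) = 1 / (1 + exp(−a(θ − b)))
P_A = 0.7348
P_B = 0.9561
P_A − P_B = -0.2212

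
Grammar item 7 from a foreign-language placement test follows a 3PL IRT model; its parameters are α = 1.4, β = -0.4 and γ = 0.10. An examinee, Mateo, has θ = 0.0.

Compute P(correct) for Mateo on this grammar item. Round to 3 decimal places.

0.673

P(θ) = γ + (1 − γ) · 1 / (1 + exp(−α(θ − β)))
Exponent: 1.4 × (0.0 − (-0.4)) = 0.5600
1/(1 + e^{-0.5600}) = 0.6365
P = 0.10 + 0.90 × 0.6365 = 0.6728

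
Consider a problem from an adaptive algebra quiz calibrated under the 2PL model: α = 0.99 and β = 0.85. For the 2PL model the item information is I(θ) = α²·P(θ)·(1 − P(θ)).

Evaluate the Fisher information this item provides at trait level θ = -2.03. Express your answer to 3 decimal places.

P = 1/(1+e^{2.8512}) = 0.0546
P(1−P) = 0.0546 × 0.9454 = 0.0516
I = α² × P(1−P) = 0.99² × 0.0516 = 0.05061

0.051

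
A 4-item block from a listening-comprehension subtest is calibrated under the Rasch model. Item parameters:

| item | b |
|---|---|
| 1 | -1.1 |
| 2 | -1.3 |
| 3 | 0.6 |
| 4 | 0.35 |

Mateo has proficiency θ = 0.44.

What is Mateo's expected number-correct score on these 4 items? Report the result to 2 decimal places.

P(θ) = 1 / (1 + exp(−(θ − b)))
P_1 = 1/(1+e^{-1.5400}) = 0.8235
P_2 = 1/(1+e^{-1.7400}) = 0.8507
P_3 = 1/(1+e^{0.1600}) = 0.4601
P_4 = 1/(1+e^{-0.0900}) = 0.5225
E[score] = 0.8235 + 0.8507 + 0.4601 + 0.5225 = 2.6567

2.66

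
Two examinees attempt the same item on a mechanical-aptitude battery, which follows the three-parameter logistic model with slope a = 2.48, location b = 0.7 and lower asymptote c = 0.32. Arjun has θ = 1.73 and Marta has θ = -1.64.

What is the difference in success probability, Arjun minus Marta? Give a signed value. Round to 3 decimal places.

P(θ) = c + (1 − c) · 1 / (1 + exp(−a(θ − b)))
P(Arjun) = 0.9510  [exponent 2.5544]
P(Marta) = 0.3220  [exponent -5.8032]
Difference = 0.9510 − 0.3220 = 0.6289

0.629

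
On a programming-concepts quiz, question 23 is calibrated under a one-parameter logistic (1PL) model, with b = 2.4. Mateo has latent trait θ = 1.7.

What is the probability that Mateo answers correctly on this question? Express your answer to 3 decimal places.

P(θ) = 1 / (1 + exp(−(θ − b)))
Exponent: (1.7 − 2.4) = -0.7000
1/(1 + e^{0.7000}) = 0.3318
P = 0.3318

0.332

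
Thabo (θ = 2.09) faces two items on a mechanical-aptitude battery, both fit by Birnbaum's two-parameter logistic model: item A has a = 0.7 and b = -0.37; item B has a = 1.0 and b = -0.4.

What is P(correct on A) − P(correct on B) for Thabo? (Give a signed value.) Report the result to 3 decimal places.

P(θ) = 1 / (1 + exp(−a(θ − b)))
P_A = 0.8484
P_B = 0.9234
P_A − P_B = -0.0751

-0.075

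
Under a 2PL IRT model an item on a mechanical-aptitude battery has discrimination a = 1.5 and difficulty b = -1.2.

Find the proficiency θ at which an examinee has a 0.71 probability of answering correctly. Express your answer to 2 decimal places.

P(θ) = 1 / (1 + exp(−a(θ − b)))
logit = ln(0.7100/0.2900) = 0.8954
θ = b + logit/(a) = -1.2 + 0.8954/1.5000 = -0.6031

-0.60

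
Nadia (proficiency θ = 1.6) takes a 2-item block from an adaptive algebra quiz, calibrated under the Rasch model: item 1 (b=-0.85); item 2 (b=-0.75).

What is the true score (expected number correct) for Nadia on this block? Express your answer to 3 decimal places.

P(θ) = 1 / (1 + exp(−(θ − b)))
P_1 = 1/(1+e^{-2.4500}) = 0.9206
P_2 = 1/(1+e^{-2.3500}) = 0.9129
E[score] = 0.9206 + 0.9129 = 1.8335

1.833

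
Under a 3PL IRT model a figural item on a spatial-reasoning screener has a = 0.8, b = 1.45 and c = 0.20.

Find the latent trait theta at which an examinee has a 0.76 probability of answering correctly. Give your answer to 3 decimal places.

2.509

P(theta) = c + (1 − c) · 1 / (1 + exp(−a(theta − b)))
Remove guessing floor: (0.76 − 0.20)/(1 − 0.20) = 0.7000
logit = ln(0.7000/0.3000) = 0.8473
theta = b + logit/(a) = 1.45 + 0.8473/0.8000 = 2.5091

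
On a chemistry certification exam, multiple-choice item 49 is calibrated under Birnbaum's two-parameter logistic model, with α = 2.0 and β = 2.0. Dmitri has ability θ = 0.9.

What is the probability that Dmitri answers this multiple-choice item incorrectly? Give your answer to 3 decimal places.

P(θ) = 1 / (1 + exp(−α(θ − β)))
Exponent: 2.0 × (0.9 − 2.0) = -2.2000
1/(1 + e^{2.2000}) = 0.0998
P(incorrect) = 1 − 0.0998 = 0.9002

0.900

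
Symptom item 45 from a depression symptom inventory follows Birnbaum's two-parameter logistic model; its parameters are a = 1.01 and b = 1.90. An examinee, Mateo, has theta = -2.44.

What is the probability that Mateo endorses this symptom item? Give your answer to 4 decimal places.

P(theta) = 1 / (1 + exp(−a(theta − b)))
Exponent: 1.01 × (-2.44 − 1.90) = -4.3834
1/(1 + e^{4.3834}) = 0.0123

0.0123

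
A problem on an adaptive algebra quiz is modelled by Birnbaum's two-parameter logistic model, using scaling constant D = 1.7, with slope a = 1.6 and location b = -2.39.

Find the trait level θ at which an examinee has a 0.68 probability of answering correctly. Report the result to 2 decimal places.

P(θ) = 1 / (1 + exp(−D·a(θ − b)))
logit = ln(0.6800/0.3200) = 0.7538
θ = b + logit/(1.7·a) = -2.39 + 0.7538/2.7200 = -2.1129

-2.11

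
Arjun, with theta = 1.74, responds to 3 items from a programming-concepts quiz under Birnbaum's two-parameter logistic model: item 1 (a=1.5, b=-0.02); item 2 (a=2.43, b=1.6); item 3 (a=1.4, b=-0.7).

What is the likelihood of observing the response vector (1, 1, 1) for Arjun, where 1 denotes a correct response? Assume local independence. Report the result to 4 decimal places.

P(theta) = 1 / (1 + exp(−a(theta − b)))
P_1 = 1/(1+e^{-2.6400}) = 0.9334
P_2 = 1/(1+e^{-0.3402}) = 0.5842
P_3 = 1/(1+e^{-3.4160}) = 0.9682
L = P_1 × P_2 × P_3 = 0.9334 × 0.5842 × 0.9682 = 0.52798

0.5280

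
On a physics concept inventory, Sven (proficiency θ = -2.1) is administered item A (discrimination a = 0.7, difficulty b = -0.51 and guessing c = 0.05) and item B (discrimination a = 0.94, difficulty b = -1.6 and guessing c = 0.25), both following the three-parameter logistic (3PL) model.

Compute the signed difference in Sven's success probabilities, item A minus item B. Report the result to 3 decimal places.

-0.254

P(θ) = c + (1 − c) · 1 / (1 + exp(−a(θ − b)))
P_A = 0.2849
P_B = 0.5385
P_A − P_B = -0.2535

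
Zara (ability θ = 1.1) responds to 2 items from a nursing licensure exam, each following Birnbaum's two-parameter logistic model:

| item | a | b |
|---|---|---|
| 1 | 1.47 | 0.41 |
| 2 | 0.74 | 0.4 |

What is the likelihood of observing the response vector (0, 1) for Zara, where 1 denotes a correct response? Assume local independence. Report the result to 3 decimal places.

P(θ) = 1 / (1 + exp(−a(θ − b)))
P_1 = 1/(1+e^{-1.0143}) = 0.7339
P_2 = 1/(1+e^{-0.5180}) = 0.6267
L = (1−P_1) × P_2 = 0.2661 × 0.6267 = 0.16678

0.167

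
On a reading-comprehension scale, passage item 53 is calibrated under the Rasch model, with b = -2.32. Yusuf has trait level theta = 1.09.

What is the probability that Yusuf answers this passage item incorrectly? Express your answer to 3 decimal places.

0.032

P(theta) = 1 / (1 + exp(−(theta − b)))
Exponent: (1.09 − (-2.32)) = 3.4100
1/(1 + e^{-3.4100}) = 0.9680
P = 0.9680
P(incorrect) = 1 − 0.9680 = 0.0320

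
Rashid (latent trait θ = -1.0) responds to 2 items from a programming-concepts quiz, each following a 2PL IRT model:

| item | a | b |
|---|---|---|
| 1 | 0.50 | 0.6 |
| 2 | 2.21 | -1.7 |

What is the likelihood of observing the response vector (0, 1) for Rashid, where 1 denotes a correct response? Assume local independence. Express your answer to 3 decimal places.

0.569

P(θ) = 1 / (1 + exp(−a(θ − b)))
P_1 = 1/(1+e^{0.8000}) = 0.3100
P_2 = 1/(1+e^{-1.5470}) = 0.8245
L = (1−P_1) × P_2 = 0.6900 × 0.8245 = 0.56887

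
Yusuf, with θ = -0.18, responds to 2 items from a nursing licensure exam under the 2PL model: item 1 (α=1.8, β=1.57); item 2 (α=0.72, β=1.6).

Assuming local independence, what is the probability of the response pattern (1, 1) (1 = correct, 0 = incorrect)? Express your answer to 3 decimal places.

0.009

P(θ) = 1 / (1 + exp(−α(θ − β)))
P_1 = 1/(1+e^{3.1500}) = 0.0411
P_2 = 1/(1+e^{1.2816}) = 0.2173
L = P_1 × P_2 = 0.0411 × 0.2173 = 0.00893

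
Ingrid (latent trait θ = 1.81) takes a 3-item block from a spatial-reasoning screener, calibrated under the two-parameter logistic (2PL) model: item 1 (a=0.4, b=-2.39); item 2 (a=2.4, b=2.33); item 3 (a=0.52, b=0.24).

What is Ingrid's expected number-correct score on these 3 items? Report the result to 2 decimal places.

P(θ) = 1 / (1 + exp(−a(θ − b)))
P_1 = 1/(1+e^{-1.6800}) = 0.8429
P_2 = 1/(1+e^{1.2480}) = 0.2230
P_3 = 1/(1+e^{-0.8164}) = 0.6935
E[score] = 0.8429 + 0.2230 + 0.6935 = 1.7594

1.76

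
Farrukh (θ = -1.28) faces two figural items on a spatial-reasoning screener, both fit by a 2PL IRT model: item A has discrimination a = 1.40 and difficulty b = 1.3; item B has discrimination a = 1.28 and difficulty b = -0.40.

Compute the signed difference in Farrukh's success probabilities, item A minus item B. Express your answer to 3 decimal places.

-0.219

P(θ) = 1 / (1 + exp(−a(θ − b)))
P_A = 0.0263
P_B = 0.2448
P_A − P_B = -0.2185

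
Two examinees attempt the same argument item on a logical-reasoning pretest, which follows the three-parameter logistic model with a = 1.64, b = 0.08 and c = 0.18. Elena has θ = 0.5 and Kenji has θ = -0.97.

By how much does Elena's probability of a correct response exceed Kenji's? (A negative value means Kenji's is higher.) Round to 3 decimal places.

0.422

P(θ) = c + (1 − c) · 1 / (1 + exp(−a(θ − b)))
P(Elena) = 0.7259  [exponent 0.6888]
P(Kenji) = 0.3043  [exponent -1.7220]
Difference = 0.7259 − 0.3043 = 0.4216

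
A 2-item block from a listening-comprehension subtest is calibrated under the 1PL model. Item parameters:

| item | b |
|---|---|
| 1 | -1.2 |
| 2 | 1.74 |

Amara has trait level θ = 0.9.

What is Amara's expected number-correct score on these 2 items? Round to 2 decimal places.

1.19

P(θ) = 1 / (1 + exp(−(θ − b)))
P_1 = 1/(1+e^{-2.1000}) = 0.8909
P_2 = 1/(1+e^{0.8400}) = 0.3015
E[score] = 0.8909 + 0.3015 = 1.1924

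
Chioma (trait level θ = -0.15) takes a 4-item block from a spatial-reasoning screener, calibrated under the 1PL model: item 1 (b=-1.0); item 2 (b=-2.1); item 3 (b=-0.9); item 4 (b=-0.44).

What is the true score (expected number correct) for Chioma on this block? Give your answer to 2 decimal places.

2.83

P(θ) = 1 / (1 + exp(−(θ − b)))
P_1 = 1/(1+e^{-0.8500}) = 0.7006
P_2 = 1/(1+e^{-1.9500}) = 0.8754
P_3 = 1/(1+e^{-0.7500}) = 0.6792
P_4 = 1/(1+e^{-0.2900}) = 0.5720
E[score] = 0.7006 + 0.8754 + 0.6792 + 0.5720 = 2.8272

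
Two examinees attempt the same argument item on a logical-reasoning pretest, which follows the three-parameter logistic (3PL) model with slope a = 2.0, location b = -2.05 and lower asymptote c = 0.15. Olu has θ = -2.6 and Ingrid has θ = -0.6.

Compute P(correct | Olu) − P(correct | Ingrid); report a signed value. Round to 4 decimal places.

-0.5934

P(θ) = c + (1 − c) · 1 / (1 + exp(−a(θ − b)))
P(Olu) = 0.3623  [exponent -1.1000]
P(Ingrid) = 0.9557  [exponent 2.9000]
Difference = 0.3623 − 0.9557 = -0.5934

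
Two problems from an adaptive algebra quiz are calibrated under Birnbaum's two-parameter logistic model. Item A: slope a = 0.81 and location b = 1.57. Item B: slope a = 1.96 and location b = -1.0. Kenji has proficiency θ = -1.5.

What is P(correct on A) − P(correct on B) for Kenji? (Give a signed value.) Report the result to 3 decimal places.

-0.196

P(θ) = 1 / (1 + exp(−a(θ − b)))
P_A = 0.0768
P_B = 0.2729
P_A − P_B = -0.1961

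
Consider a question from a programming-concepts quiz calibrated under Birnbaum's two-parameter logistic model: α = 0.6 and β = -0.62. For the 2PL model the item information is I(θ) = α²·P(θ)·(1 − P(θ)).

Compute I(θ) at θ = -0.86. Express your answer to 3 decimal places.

P = 1/(1+e^{0.1440}) = 0.4641
P(1−P) = 0.4641 × 0.5359 = 0.2487
I = α² × P(1−P) = 0.6² × 0.2487 = 0.08954

0.090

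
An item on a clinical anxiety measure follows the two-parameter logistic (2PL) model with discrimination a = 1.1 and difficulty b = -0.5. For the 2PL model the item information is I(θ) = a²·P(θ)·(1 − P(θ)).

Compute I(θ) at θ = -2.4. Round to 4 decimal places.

0.1185

P = 1/(1+e^{2.0900}) = 0.1101
P(1−P) = 0.1101 × 0.8899 = 0.0980
I = a² × P(1−P) = 1.1² × 0.0980 = 0.11853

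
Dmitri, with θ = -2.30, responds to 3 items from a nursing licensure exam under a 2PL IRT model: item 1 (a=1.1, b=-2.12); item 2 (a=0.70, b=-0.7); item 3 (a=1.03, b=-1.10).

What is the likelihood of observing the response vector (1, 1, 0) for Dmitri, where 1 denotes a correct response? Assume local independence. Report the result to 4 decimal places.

P(θ) = 1 / (1 + exp(−a(θ − b)))
P_1 = 1/(1+e^{0.1980}) = 0.4507
P_2 = 1/(1+e^{1.1200}) = 0.2460
P_3 = 1/(1+e^{1.2360}) = 0.2251
L = P_1 × P_2 × (1−P_3) = 0.4507 × 0.2460 × 0.7749 = 0.08591

0.0859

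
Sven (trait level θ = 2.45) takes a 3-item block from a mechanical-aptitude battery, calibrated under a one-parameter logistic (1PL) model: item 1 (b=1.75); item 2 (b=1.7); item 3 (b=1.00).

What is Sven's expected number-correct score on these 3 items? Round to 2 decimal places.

P(θ) = 1 / (1 + exp(−(θ − b)))
P_1 = 1/(1+e^{-0.7000}) = 0.6682
P_2 = 1/(1+e^{-0.7500}) = 0.6792
P_3 = 1/(1+e^{-1.4500}) = 0.8100
E[score] = 0.6682 + 0.6792 + 0.8100 = 2.1574

2.16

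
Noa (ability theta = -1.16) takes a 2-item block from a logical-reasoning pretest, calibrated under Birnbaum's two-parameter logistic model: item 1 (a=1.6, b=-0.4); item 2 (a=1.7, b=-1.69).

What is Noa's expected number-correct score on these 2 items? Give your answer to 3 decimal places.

0.940

P(theta) = 1 / (1 + exp(−a(theta − b)))
P_1 = 1/(1+e^{1.2160}) = 0.2286
P_2 = 1/(1+e^{-0.9010}) = 0.7112
E[score] = 0.2286 + 0.7112 = 0.9398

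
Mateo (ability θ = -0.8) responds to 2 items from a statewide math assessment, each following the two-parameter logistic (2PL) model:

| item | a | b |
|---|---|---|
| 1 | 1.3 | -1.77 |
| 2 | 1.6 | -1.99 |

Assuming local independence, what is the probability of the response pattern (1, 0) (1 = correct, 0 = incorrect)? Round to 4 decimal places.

0.1010

P(θ) = 1 / (1 + exp(−a(θ − b)))
P_1 = 1/(1+e^{-1.2610}) = 0.7792
P_2 = 1/(1+e^{-1.9040}) = 0.8703
L = P_1 × (1−P_2) = 0.7792 × 0.1297 = 0.10103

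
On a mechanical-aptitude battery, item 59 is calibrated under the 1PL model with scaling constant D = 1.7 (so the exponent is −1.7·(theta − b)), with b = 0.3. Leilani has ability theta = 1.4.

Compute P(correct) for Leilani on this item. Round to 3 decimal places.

P(theta) = 1 / (1 + exp(−D·(theta − b)))
Exponent: 1.7 × (1.4 − 0.3) = 1.8700
1/(1 + e^{-1.8700}) = 0.8665
P = 0.8665

0.866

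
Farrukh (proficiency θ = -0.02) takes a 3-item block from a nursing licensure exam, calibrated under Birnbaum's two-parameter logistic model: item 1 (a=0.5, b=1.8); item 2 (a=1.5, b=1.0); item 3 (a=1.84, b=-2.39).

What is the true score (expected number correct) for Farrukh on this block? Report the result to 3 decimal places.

P(θ) = 1 / (1 + exp(−a(θ − b)))
P_1 = 1/(1+e^{0.9100}) = 0.2870
P_2 = 1/(1+e^{1.5300}) = 0.1780
P_3 = 1/(1+e^{-4.3608}) = 0.9874
E[score] = 0.2870 + 0.1780 + 0.9874 = 1.4524

1.452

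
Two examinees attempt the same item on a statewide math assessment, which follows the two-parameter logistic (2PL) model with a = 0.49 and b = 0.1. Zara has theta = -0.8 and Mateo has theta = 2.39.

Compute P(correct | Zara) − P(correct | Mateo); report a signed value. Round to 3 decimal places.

P(theta) = 1 / (1 + exp(−a(theta − b)))
P(Zara) = 0.3915  [exponent -0.4410]
P(Mateo) = 0.7544  [exponent 1.1221]
Difference = 0.3915 − 0.7544 = -0.3629

-0.363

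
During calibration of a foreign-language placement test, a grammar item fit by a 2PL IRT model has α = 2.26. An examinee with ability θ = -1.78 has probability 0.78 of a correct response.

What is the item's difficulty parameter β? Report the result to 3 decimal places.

P(θ) = 1 / (1 + exp(−α(θ − β)))
logit(0.78) = ln(0.78/0.22) = 1.2657
β = θ − logit/(α) = -1.78 − 1.2657/2.2600 = -2.3400

-2.340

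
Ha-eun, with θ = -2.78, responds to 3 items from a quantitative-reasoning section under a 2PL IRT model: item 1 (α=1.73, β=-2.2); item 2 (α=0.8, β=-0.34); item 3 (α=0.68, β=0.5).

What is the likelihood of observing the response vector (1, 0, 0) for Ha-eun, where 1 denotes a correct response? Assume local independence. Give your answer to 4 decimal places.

P(θ) = 1 / (1 + exp(−α(θ − β)))
P_1 = 1/(1+e^{1.0034}) = 0.2683
P_2 = 1/(1+e^{1.9520}) = 0.1243
P_3 = 1/(1+e^{2.2304}) = 0.0971
L = P_1 × (1−P_2) × (1−P_3) = 0.2683 × 0.8757 × 0.9029 = 0.21212

0.2121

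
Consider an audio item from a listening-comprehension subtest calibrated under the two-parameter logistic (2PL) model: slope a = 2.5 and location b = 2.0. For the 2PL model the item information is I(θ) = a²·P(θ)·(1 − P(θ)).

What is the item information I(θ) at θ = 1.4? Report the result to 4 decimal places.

P = 1/(1+e^{1.5000}) = 0.1824
P(1−P) = 0.1824 × 0.8176 = 0.1491
I = a² × P(1−P) = 2.5² × 0.1491 = 0.93217

0.9322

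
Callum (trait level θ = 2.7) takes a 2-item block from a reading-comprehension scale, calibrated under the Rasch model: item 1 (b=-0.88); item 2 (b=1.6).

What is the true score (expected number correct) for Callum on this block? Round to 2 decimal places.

P(θ) = 1 / (1 + exp(−(θ − b)))
P_1 = 1/(1+e^{-3.5800}) = 0.9729
P_2 = 1/(1+e^{-1.1000}) = 0.7503
E[score] = 0.9729 + 0.7503 = 1.7231

1.72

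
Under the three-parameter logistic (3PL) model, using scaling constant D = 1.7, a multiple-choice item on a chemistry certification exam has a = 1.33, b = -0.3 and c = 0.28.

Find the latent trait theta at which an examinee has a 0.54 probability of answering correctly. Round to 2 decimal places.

P(theta) = c + (1 − c) · 1 / (1 + exp(−D·a(theta − b)))
Remove guessing floor: (0.54 − 0.28)/(1 − 0.28) = 0.3611
logit = ln(0.3611/0.6389) = -0.5705
theta = b + logit/(1.7·a) = -0.3 + (-0.5705)/2.2610 = -0.5523

-0.55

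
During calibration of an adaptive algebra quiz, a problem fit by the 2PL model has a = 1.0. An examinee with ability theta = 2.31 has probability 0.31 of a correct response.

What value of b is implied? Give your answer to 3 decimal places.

P(theta) = 1 / (1 + exp(−a(theta − b)))
logit(0.31) = ln(0.31/0.69) = -0.8001
b = theta − logit/(a) = 2.31 − (-0.8001)/1.0000 = 3.1101

3.110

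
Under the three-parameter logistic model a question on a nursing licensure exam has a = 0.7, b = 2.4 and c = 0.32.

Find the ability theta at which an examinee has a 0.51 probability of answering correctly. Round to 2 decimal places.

1.05

P(theta) = c + (1 − c) · 1 / (1 + exp(−a(theta − b)))
Remove guessing floor: (0.51 − 0.32)/(1 − 0.32) = 0.2794
logit = ln(0.2794/0.7206) = -0.9474
theta = b + logit/(a) = 2.4 + (-0.9474)/0.7000 = 1.0466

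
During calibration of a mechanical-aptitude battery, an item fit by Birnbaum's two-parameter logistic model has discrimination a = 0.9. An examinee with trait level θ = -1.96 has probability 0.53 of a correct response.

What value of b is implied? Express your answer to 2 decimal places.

-2.09

P(θ) = 1 / (1 + exp(−a(θ − b)))
logit(0.53) = ln(0.53/0.47) = 0.1201
b = θ − logit/(a) = -1.96 − 0.1201/0.9000 = -2.0935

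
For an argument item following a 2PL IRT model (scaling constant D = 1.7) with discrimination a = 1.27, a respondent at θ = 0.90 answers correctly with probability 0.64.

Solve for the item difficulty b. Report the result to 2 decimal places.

P(θ) = 1 / (1 + exp(−D·a(θ − b)))
logit(0.64) = ln(0.64/0.36) = 0.5754
b = θ − logit/(1.7·a) = 0.90 − 0.5754/2.1590 = 0.6335

0.63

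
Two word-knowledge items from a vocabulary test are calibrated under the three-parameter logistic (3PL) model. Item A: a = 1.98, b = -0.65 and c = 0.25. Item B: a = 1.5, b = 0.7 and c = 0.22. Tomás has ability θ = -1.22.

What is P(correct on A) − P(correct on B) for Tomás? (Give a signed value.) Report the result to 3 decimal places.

P(θ) = c + (1 − c) · 1 / (1 + exp(−a(θ − b)))
P_A = 0.4333
P_B = 0.2615
P_A − P_B = 0.1719

0.172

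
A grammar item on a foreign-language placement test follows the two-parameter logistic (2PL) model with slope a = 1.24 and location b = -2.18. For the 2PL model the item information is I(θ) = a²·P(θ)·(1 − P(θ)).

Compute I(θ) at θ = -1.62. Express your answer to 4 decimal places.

0.3415

P = 1/(1+e^{-0.6944}) = 0.6669
P(1−P) = 0.6669 × 0.3331 = 0.2221
I = a² × P(1−P) = 1.24² × 0.2221 = 0.34155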